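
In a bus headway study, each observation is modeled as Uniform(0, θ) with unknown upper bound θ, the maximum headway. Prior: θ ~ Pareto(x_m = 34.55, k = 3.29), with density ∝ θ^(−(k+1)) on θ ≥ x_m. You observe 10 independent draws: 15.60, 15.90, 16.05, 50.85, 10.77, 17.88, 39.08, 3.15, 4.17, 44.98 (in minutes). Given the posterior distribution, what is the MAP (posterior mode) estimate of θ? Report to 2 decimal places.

A Pareto(scale x_m, shape k) prior on the upper bound θ of Uniform(0, θ) is conjugate: posterior is Pareto(max(x_m, max xᵢ), k + n).
Sample maximum = 50.85; prior scale x_m = 34.55 → posterior scale = max = 50.85.
Posterior shape = 3.29 + 10 = 13.29.
The Pareto density is decreasing on [x_m, ∞), so the mode is x_m = 50.85.

50.85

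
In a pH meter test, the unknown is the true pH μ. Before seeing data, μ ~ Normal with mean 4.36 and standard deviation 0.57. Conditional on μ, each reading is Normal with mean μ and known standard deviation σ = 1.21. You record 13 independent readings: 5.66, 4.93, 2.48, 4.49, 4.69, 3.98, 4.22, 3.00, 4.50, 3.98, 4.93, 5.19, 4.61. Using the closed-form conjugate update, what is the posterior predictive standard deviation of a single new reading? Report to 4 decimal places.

1.2441

For Normal data with known variance σ², a Normal(μ₀, σ₀²) prior on μ is conjugate. Posterior precision = 1/σ₀² + n/σ²; posterior mean is the precision-weighted average of μ₀ and x̄.
σ₀² = 0.57² = 0.3249, σ² = 1.21² = 1.4641; σ² + n·σ₀² = 1.4641 + 13·0.3249 = 5.6878.
Posterior precision = 1/σ₀² + n/σ² = 1/0.3249 + 13/1.4641 = (σ² + n·σ₀²)/(σ₀²σ²) = 5.6878/(0.3249·1.4641); posterior variance σₙ² = σ₀²σ²/(σ² + n·σ₀²) = 0.3249·1.4641/5.6878 = 0.083633.
Predictive variance for one new observation = σₙ² + σ² = 0.3249·1.4641/5.6878 + 1.4641 = σ²·(σ₀² + 5.6878)/5.6878 = 1.4641·6.0127/5.6878 = 1.547733; SD = √(1.4641·6.0127/5.6878) = 1.2441.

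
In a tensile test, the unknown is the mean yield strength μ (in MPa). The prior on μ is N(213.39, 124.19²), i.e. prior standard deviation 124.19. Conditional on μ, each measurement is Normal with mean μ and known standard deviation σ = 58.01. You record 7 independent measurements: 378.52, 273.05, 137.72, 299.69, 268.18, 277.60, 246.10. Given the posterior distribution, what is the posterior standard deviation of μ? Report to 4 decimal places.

21.5918

For Normal data with known variance σ², a Normal(μ₀, σ₀²) prior on μ is conjugate. Posterior precision = 1/σ₀² + n/σ²; posterior mean is the precision-weighted average of μ₀ and x̄.
σ₀² = 124.19² = 15423.1561, σ² = 58.01² = 3365.1601; σ² + n·σ₀² = 3365.1601 + 7·15423.1561 = 111327.2528.
Posterior precision = 1/σ₀² + n/σ² = 1/15423.1561 + 7/3365.1601 = (σ² + n·σ₀²)/(σ₀²σ²) = 111327.2528/(15423.1561·3365.1601); posterior variance σₙ² = σ₀²σ²/(σ² + n·σ₀²) = 15423.1561·3365.1601/111327.2528 = 466.205608.
Posterior SD = √σₙ² = √(15423.1561·3365.1601/111327.2528) = 21.5918.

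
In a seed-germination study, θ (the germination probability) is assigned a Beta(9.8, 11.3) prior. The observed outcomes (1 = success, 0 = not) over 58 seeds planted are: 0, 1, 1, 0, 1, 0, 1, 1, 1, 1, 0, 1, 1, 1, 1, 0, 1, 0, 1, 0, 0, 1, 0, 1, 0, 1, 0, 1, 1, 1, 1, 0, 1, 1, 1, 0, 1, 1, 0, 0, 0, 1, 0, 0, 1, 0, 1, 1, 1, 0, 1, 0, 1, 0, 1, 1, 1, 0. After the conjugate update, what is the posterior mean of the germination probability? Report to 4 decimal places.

0.5664

The Beta prior is conjugate to a Binomial/Bernoulli likelihood; the update adds successes to α and failures to β.
Posterior: Beta(α+k, β+n−k) = Beta(9.8+35, 11.3+23) = Beta(44.8, 34.3).
Posterior mean = α/(α+β) = 44.8/79.1 = 0.5664.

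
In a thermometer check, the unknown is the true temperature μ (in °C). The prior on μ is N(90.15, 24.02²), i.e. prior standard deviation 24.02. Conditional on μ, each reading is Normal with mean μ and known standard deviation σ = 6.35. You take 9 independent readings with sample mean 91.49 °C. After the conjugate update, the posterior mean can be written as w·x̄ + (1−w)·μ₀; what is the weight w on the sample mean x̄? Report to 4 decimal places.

For Normal data with known variance σ², a Normal(μ₀, σ₀²) prior on μ is conjugate. Posterior precision = 1/σ₀² + n/σ²; posterior mean is the precision-weighted average of μ₀ and x̄.
σ₀² = 24.02² = 576.9604, σ² = 6.35² = 40.3225. Prior precision 1/σ₀² = 1/576.9604; data precision n/σ² = 9/40.3225.
w = (n/σ²)/(1/σ₀² + n/σ²) = n·σ₀²/(σ² + n·σ₀²) = 9·576.9604/(40.3225 + 9·576.9604) = 5192.6436/5232.9661 = 0.9923.

0.9923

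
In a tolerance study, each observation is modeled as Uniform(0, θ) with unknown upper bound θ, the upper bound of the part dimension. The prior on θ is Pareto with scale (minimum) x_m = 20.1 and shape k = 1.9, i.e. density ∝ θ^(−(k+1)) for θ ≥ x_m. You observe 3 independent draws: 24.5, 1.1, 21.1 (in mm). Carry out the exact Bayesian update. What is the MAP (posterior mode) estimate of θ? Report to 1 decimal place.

24.5

A Pareto(scale x_m, shape k) prior on the upper bound θ of Uniform(0, θ) is conjugate: posterior is Pareto(max(x_m, max xᵢ), k + n).
Sample maximum = 24.5; prior scale x_m = 20.1 → posterior scale = max = 24.5.
Posterior shape = 1.9 + 3 = 4.9.
The Pareto density is decreasing on [x_m, ∞), so the mode is x_m = 24.5.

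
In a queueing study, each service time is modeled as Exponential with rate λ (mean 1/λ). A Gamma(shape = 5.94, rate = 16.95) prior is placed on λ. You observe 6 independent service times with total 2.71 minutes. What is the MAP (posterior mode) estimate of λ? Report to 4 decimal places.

With a Gamma(shape α, rate β) prior on the exponential rate λ, the posterior after n observations with total T = Σxᵢ is Gamma(α+n, β+T).
Posterior: Gamma(5.94+6, 16.95+2.71) = Gamma(11.94, 19.66).
Mode = (α−1)/β = 0.5565.

0.5565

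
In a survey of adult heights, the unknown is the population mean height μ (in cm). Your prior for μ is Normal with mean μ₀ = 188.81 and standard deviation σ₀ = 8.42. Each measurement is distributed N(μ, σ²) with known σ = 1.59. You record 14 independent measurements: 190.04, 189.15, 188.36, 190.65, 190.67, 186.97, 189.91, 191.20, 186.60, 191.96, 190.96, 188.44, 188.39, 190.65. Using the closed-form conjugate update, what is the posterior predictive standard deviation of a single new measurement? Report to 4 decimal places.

1.6457

For Normal data with known variance σ², a Normal(μ₀, σ₀²) prior on μ is conjugate. Posterior precision = 1/σ₀² + n/σ²; posterior mean is the precision-weighted average of μ₀ and x̄.
σ₀² = 8.42² = 70.8964, σ² = 1.59² = 2.5281; σ² + n·σ₀² = 2.5281 + 14·70.8964 = 995.0777.
Posterior precision = 1/σ₀² + n/σ² = 1/70.8964 + 14/2.5281 = (σ² + n·σ₀²)/(σ₀²σ²) = 995.0777/(70.8964·2.5281); posterior variance σₙ² = σ₀²σ²/(σ² + n·σ₀²) = 70.8964·2.5281/995.0777 = 0.180120.
Predictive variance for one new observation = σₙ² + σ² = 70.8964·2.5281/995.0777 + 2.5281 = σ²·(σ₀² + 995.0777)/995.0777 = 2.5281·1065.9741/995.0777 = 2.708220; SD = √(2.5281·1065.9741/995.0777) = 1.6457.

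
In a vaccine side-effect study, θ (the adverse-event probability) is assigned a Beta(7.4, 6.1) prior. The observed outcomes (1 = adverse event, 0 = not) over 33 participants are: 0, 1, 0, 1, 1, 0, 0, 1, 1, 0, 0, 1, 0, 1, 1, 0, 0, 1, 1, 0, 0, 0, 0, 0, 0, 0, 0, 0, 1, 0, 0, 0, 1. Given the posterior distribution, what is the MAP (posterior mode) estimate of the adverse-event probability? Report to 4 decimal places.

The Beta prior is conjugate to a Binomial/Bernoulli likelihood; the update adds successes to α and failures to β.
Posterior: Beta(α+k, β+n−k) = Beta(7.4+12, 6.1+21) = Beta(19.4, 27.1).
Mode of Beta(a,b) for a,b>1 is (a−1)/(a+b−2) = 18.4/44.5 = 0.4135.

0.4135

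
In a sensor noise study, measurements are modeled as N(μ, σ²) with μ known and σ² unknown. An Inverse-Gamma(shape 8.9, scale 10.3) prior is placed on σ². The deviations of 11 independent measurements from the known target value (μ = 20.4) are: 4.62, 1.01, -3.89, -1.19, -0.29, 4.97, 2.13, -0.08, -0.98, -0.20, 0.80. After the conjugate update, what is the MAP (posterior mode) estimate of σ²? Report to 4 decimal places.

With known mean μ and an Inverse-Gamma(α, β) prior on σ², the Normal likelihood is conjugate: posterior is Inv-Gamma(α + n/2, β + Σ(xᵢ−μ)²/2).
Σ(xᵢ−μ)² = (4.62)² + (1.01)² + (-3.89)² + (-1.19)² + (-0.29)² + (4.97)² + (2.13)² + (-0.08)² + (-0.98)² + (-0.20)² + (0.80)² = 69.8814.
Posterior: Inv-Gamma(8.9 + 11/2, 10.3 + 69.8814/2) = Inv-Gamma(14.40, 45.24070).
Mode = β/(α+1) = 45.24070/15.40 = 2.9377.

2.9377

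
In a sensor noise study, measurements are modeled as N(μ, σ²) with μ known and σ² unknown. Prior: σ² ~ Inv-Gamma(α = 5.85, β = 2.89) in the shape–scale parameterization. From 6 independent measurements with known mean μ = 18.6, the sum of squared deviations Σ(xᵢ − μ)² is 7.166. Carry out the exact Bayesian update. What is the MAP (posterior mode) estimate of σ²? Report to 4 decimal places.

0.6572

With known mean μ and an Inverse-Gamma(α, β) prior on σ², the Normal likelihood is conjugate: posterior is Inv-Gamma(α + n/2, β + Σ(xᵢ−μ)²/2).
Posterior: Inv-Gamma(5.85 + 6/2, 2.89 + 7.166/2) = Inv-Gamma(8.85, 6.4730).
Mode = β/(α+1) = 6.4730/9.85 = 0.6572.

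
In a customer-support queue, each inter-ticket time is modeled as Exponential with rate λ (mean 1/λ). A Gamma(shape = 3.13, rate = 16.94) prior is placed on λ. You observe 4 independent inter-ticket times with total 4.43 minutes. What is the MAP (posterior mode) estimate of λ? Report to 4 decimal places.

0.2869

With a Gamma(shape α, rate β) prior on the exponential rate λ, the posterior after n observations with total T = Σxᵢ is Gamma(α+n, β+T).
Posterior: Gamma(3.13+4, 16.94+4.43) = Gamma(7.13, 21.37).
Mode = (α−1)/β = 0.2869.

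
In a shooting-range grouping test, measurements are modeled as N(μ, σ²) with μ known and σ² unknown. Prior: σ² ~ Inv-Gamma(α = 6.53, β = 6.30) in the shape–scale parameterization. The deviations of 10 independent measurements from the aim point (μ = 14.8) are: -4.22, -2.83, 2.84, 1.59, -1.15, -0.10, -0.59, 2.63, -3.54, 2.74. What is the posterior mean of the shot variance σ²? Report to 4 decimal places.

With known mean μ and an Inverse-Gamma(α, β) prior on σ², the Normal likelihood is conjugate: posterior is Inv-Gamma(α + n/2, β + Σ(xᵢ−μ)²/2).
Σ(xᵢ−μ)² = (-4.22)² + (-2.83)² + (2.84)² + (1.59)² + (-1.15)² + (-0.10)² + (-0.59)² + (2.63)² + (-3.54)² + (2.74)² = 65.0477.
Posterior: Inv-Gamma(6.53 + 10/2, 6.30 + 65.0477/2) = Inv-Gamma(11.53, 38.82385).
E[σ²|data] = β/(α−1) = 38.82385/10.53 = 3.6870.

3.6870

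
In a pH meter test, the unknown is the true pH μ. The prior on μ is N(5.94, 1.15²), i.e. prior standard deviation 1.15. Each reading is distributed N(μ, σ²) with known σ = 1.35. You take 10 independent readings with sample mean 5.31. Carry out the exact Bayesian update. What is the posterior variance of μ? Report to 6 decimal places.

0.160177

For Normal data with known variance σ², a Normal(μ₀, σ₀²) prior on μ is conjugate. Posterior precision = 1/σ₀² + n/σ²; posterior mean is the precision-weighted average of μ₀ and x̄.
σ₀² = 1.15² = 1.3225, σ² = 1.35² = 1.8225; σ² + n·σ₀² = 1.8225 + 10·1.3225 = 15.0475.
Posterior precision = 1/σ₀² + n/σ² = 1/1.3225 + 10/1.8225 = (σ² + n·σ₀²)/(σ₀²σ²) = 15.0475/(1.3225·1.8225); posterior variance σₙ² = σ₀²σ²/(σ² + n·σ₀²) = 1.3225·1.8225/15.0475 = 0.160177.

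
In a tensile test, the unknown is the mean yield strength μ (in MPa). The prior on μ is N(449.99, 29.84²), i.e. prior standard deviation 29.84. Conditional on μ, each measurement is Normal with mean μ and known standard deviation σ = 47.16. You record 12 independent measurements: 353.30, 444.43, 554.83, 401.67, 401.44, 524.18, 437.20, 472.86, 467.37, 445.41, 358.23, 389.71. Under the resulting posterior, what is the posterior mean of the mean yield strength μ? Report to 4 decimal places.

For Normal data with known variance σ², a Normal(μ₀, σ₀²) prior on μ is conjugate. Posterior precision = 1/σ₀² + n/σ²; posterior mean is the precision-weighted average of μ₀ and x̄.
Σxᵢ = 353.30 + 444.43 + 554.83 + 401.67 + 401.44 + 524.18 + 437.20 + 472.86 + 467.37 + 445.41 + 358.23 + 389.71 = 5250.63, so n·x̄ = 5250.63.
σ₀² = 29.84² = 890.4256, σ² = 47.16² = 2224.0656; σ² + n·σ₀² = 2224.0656 + 12·890.4256 = 12909.1728.
Posterior mean = (μ₀/σ₀² + n·x̄/σ²)/(1/σ₀² + n/σ²) = (σ²·μ₀ + σ₀²·n·x̄)/(σ² + n·σ₀²) = (2224.0656·449.99 + 890.4256·5250.63)/12909.1728 = 5676102.647472/12909.1728 = 439.6953.

439.6953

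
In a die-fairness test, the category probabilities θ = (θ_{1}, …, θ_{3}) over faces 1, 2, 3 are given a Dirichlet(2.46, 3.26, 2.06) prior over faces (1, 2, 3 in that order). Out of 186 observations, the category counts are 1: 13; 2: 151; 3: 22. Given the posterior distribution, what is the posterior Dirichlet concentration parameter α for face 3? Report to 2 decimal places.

The Dirichlet prior is conjugate to the Multinomial likelihood: each posterior αⱼ = prior αⱼ + observed count nⱼ.
Posterior concentration: (15.46, 154.26, 24.06), total = 193.78.
α_{3} = 2.06 + 22 = 24.06.

24.06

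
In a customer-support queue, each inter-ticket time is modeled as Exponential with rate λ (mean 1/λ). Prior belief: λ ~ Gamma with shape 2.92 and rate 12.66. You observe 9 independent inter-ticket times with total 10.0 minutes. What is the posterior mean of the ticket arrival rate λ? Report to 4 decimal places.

With a Gamma(shape α, rate β) prior on the exponential rate λ, the posterior after n observations with total T = Σxᵢ is Gamma(α+n, β+T).
Posterior: Gamma(2.92+9, 12.66+10.0) = Gamma(11.92, 22.66).
Posterior mean of λ = α/β = 11.92/22.66 = 0.5260.

0.5260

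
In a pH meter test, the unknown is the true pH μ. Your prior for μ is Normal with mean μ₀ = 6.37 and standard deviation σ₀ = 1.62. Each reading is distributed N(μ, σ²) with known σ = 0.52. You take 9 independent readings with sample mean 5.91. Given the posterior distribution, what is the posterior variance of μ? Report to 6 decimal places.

0.029704

For Normal data with known variance σ², a Normal(μ₀, σ₀²) prior on μ is conjugate. Posterior precision = 1/σ₀² + n/σ²; posterior mean is the precision-weighted average of μ₀ and x̄.
σ₀² = 1.62² = 2.6244, σ² = 0.52² = 0.2704; σ² + n·σ₀² = 0.2704 + 9·2.6244 = 23.89.
Posterior precision = 1/σ₀² + n/σ² = 1/2.6244 + 9/0.2704 = (σ² + n·σ₀²)/(σ₀²σ²) = 23.89/(2.6244·0.2704); posterior variance σₙ² = σ₀²σ²/(σ² + n·σ₀²) = 2.6244·0.2704/23.89 = 0.029704.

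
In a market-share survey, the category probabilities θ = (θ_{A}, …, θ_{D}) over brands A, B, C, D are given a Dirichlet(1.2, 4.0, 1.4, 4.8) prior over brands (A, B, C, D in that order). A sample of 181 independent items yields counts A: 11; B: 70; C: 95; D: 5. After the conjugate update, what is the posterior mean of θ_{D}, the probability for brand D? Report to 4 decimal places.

The Dirichlet prior is conjugate to the Multinomial likelihood: each posterior αⱼ = prior αⱼ + observed count nⱼ.
Posterior concentration: (12.2, 74.0, 96.4, 9.8), total = 192.4.
E[θ_{D}|data] = α_{D}/Σα = 9.8/192.4 = 0.0509.

0.0509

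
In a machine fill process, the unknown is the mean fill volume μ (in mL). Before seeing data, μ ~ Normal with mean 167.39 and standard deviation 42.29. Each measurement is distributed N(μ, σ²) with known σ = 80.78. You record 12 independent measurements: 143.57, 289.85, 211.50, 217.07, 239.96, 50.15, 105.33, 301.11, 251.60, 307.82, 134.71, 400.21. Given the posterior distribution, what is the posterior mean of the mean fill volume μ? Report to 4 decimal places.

For Normal data with known variance σ², a Normal(μ₀, σ₀²) prior on μ is conjugate. Posterior precision = 1/σ₀² + n/σ²; posterior mean is the precision-weighted average of μ₀ and x̄.
Σxᵢ = 143.57 + 289.85 + 211.50 + 217.07 + 239.96 + 50.15 + 105.33 + 301.11 + 251.60 + 307.82 + 134.71 + 400.21 = 2652.88, so n·x̄ = 2652.88.
σ₀² = 42.29² = 1788.4441, σ² = 80.78² = 6525.4084; σ² + n·σ₀² = 6525.4084 + 12·1788.4441 = 27986.7376.
Posterior mean = (μ₀/σ₀² + n·x̄/σ²)/(1/σ₀² + n/σ²) = (σ²·μ₀ + σ₀²·n·x̄)/(σ² + n·σ₀²) = (6525.4084·167.39 + 1788.4441·2652.88)/27986.7376 = 5836815.696084/27986.7376 = 208.5565.

208.5565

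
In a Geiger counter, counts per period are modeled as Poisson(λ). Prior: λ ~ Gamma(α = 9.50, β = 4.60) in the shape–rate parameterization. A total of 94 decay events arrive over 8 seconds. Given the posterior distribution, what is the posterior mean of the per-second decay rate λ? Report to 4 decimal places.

With a Gamma(shape α, rate β) prior, the Poisson likelihood is conjugate: the posterior is Gamma(α + ΣXᵢ, β + n).
Posterior: Gamma(α+S, β+n) = Gamma(9.50+94, 4.60+8) = Gamma(103.50, 12.60).
Posterior mean = α/β = 103.50/12.60 = 8.2143.

8.2143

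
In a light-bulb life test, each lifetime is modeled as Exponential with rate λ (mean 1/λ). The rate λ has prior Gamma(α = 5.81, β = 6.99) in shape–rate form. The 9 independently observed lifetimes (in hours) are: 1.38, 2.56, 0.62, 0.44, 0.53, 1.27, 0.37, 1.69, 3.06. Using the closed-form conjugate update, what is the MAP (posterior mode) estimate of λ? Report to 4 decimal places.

0.7303

With a Gamma(shape α, rate β) prior on the exponential rate λ, the posterior after n observations with total T = Σxᵢ is Gamma(α+n, β+T).
Sum of observations T = 11.92 hours; n = 9.
Posterior: Gamma(5.81+9, 6.99+11.92) = Gamma(14.81, 18.91).
Mode = (α−1)/β = 0.7303.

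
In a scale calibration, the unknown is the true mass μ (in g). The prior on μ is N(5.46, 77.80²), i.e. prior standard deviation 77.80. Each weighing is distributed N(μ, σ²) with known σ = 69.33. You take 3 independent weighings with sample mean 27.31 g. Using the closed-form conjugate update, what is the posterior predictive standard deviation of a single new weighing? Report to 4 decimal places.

77.9328

For Normal data with known variance σ², a Normal(μ₀, σ₀²) prior on μ is conjugate. Posterior precision = 1/σ₀² + n/σ²; posterior mean is the precision-weighted average of μ₀ and x̄.
σ₀² = 77.80² = 6052.84, σ² = 69.33² = 4806.6489; σ² + n·σ₀² = 4806.6489 + 3·6052.84 = 22965.1689.
Posterior precision = 1/σ₀² + n/σ² = 1/6052.84 + 3/4806.6489 = (σ² + n·σ₀²)/(σ₀²σ²) = 22965.1689/(6052.84·4806.6489); posterior variance σₙ² = σ₀²σ²/(σ² + n·σ₀²) = 6052.84·4806.6489/22965.1689 = 1266.869704.
Predictive variance for one new observation = σₙ² + σ² = 6052.84·4806.6489/22965.1689 + 4806.6489 = σ²·(σ₀² + 22965.1689)/22965.1689 = 4806.6489·29018.0089/22965.1689 = 6073.518604; SD = √(4806.6489·29018.0089/22965.1689) = 77.9328.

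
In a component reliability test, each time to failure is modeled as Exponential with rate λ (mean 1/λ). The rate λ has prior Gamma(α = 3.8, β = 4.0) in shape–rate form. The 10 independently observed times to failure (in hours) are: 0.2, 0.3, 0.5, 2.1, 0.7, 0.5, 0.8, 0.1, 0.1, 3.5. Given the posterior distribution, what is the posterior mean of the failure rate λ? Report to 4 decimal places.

1.0781

With a Gamma(shape α, rate β) prior on the exponential rate λ, the posterior after n observations with total T = Σxᵢ is Gamma(α+n, β+T).
Sum of observations T = 8.8 hours; n = 10.
Posterior: Gamma(3.8+10, 4.0+8.8) = Gamma(13.8, 12.8).
Posterior mean of λ = α/β = 13.8/12.8 = 1.0781.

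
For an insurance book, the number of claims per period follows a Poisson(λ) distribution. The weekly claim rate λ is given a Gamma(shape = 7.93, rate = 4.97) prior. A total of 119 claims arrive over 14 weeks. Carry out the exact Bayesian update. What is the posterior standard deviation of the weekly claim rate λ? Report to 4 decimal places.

With a Gamma(shape α, rate β) prior, the Poisson likelihood is conjugate: the posterior is Gamma(α + ΣXᵢ, β + n).
Posterior: Gamma(α+S, β+n) = Gamma(7.93+119, 4.97+14) = Gamma(126.93, 18.97).
SD = √α/β = √126.93/18.97 = 0.5939.

0.5939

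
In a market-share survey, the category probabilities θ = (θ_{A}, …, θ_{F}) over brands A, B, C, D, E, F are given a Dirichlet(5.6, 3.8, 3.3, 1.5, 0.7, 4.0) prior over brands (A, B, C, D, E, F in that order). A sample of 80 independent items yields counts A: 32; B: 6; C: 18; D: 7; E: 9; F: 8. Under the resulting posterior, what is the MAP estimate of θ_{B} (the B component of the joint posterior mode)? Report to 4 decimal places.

The Dirichlet prior is conjugate to the Multinomial likelihood: each posterior αⱼ = prior αⱼ + observed count nⱼ.
Posterior concentration: (37.6, 9.8, 21.3, 8.5, 9.7, 12.0), total = 98.9.
Joint mode component: (α_{B}−1)/(Σα−K) = 8.8/92.9 = 0.0947.

0.0947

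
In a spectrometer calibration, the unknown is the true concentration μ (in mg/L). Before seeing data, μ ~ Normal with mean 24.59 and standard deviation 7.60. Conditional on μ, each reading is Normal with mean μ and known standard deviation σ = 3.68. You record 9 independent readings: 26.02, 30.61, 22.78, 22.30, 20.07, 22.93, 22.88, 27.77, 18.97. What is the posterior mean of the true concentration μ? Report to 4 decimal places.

For Normal data with known variance σ², a Normal(μ₀, σ₀²) prior on μ is conjugate. Posterior precision = 1/σ₀² + n/σ²; posterior mean is the precision-weighted average of μ₀ and x̄.
Σxᵢ = 26.02 + 30.61 + 22.78 + 22.30 + 20.07 + 22.93 + 22.88 + 27.77 + 18.97 = 214.33, so n·x̄ = 214.33.
σ₀² = 7.60² = 57.76, σ² = 3.68² = 13.5424; σ² + n·σ₀² = 13.5424 + 9·57.76 = 533.3824.
Posterior mean = (μ₀/σ₀² + n·x̄/σ²)/(1/σ₀² + n/σ²) = (σ²·μ₀ + σ₀²·n·x̄)/(σ² + n·σ₀²) = (13.5424·24.59 + 57.76·214.33)/533.3824 = 12712.708416/533.3824 = 23.8341.

23.8341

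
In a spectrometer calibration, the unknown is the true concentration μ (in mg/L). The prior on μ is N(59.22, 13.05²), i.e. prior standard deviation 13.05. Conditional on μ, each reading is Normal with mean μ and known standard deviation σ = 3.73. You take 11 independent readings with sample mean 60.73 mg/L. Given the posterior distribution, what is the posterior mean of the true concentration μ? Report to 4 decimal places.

60.7189

For Normal data with known variance σ², a Normal(μ₀, σ₀²) prior on μ is conjugate. Posterior precision = 1/σ₀² + n/σ²; posterior mean is the precision-weighted average of μ₀ and x̄.
n·x̄ = 11·60.73 = 668.03.
σ₀² = 13.05² = 170.3025, σ² = 3.73² = 13.9129; σ² + n·σ₀² = 13.9129 + 11·170.3025 = 1887.2404.
Posterior mean = (μ₀/σ₀² + n·x̄/σ²)/(1/σ₀² + n/σ²) = (σ²·μ₀ + σ₀²·n·x̄)/(σ² + n·σ₀²) = (13.9129·59.22 + 170.3025·668.03)/1887.2404 = 114591.101013/1887.2404 = 60.7189.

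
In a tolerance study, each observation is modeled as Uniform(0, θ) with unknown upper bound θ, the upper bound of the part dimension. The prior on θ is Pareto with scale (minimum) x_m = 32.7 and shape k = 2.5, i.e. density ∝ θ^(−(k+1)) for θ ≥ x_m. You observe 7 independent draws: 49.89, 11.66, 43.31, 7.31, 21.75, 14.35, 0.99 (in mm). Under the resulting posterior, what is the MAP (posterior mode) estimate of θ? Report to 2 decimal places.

A Pareto(scale x_m, shape k) prior on the upper bound θ of Uniform(0, θ) is conjugate: posterior is Pareto(max(x_m, max xᵢ), k + n).
Sample maximum = 49.89; prior scale x_m = 32.7 → posterior scale = max = 49.89.
Posterior shape = 2.5 + 7 = 9.5.
The Pareto density is decreasing on [x_m, ∞), so the mode is x_m = 49.89.

49.89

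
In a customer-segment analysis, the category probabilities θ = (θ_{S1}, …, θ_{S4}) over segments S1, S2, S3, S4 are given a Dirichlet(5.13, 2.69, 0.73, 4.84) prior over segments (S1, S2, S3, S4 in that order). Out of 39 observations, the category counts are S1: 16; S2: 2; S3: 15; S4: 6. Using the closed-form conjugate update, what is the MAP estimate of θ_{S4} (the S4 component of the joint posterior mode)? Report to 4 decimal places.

0.2033

The Dirichlet prior is conjugate to the Multinomial likelihood: each posterior αⱼ = prior αⱼ + observed count nⱼ.
Posterior concentration: (21.13, 4.69, 15.73, 10.84), total = 52.39.
Joint mode component: (α_{S4}−1)/(Σα−K) = 9.84/48.39 = 0.2033.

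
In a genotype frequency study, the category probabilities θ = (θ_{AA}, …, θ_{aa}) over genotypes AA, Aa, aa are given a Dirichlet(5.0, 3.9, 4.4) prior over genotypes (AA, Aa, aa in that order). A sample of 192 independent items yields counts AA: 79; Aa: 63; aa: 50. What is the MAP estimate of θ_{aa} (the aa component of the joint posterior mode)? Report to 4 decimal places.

0.2640

The Dirichlet prior is conjugate to the Multinomial likelihood: each posterior αⱼ = prior αⱼ + observed count nⱼ.
Posterior concentration: (84.0, 66.9, 54.4), total = 205.3.
Joint mode component: (α_{aa}−1)/(Σα−K) = 53.4/202.3 = 0.2640.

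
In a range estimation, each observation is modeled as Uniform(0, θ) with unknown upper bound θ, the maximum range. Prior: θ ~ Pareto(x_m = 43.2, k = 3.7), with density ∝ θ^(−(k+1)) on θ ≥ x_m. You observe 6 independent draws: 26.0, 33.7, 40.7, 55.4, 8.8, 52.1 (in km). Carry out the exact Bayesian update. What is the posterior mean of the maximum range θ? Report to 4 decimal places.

A Pareto(scale x_m, shape k) prior on the upper bound θ of Uniform(0, θ) is conjugate: posterior is Pareto(max(x_m, max xᵢ), k + n).
Sample maximum = 55.4; prior scale x_m = 43.2 → posterior scale = max = 55.4.
Posterior shape = 3.7 + 6 = 9.7.
E[θ|data] = k·x_m/(k−1) = 9.7·55.4/8.7 = 61.7678.

61.7678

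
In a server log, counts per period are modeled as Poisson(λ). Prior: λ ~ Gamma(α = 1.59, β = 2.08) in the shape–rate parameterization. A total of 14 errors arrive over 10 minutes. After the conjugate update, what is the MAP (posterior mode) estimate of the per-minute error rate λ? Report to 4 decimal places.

1.2078

With a Gamma(shape α, rate β) prior, the Poisson likelihood is conjugate: the posterior is Gamma(α + ΣXᵢ, β + n).
Posterior: Gamma(α+S, β+n) = Gamma(1.59+14, 2.08+10) = Gamma(15.59, 12.08).
Mode of Gamma(α,β) for α≥1 is (α−1)/β = 14.59/12.08 = 1.2078.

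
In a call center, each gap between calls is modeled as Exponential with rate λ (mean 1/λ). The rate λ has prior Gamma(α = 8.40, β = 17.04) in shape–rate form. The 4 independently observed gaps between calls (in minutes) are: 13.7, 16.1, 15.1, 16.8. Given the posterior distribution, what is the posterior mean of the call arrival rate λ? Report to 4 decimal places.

0.1575

With a Gamma(shape α, rate β) prior on the exponential rate λ, the posterior after n observations with total T = Σxᵢ is Gamma(α+n, β+T).
Sum of observations T = 61.7 minutes; n = 4.
Posterior: Gamma(8.40+4, 17.04+61.7) = Gamma(12.40, 78.74).
Posterior mean of λ = α/β = 12.40/78.74 = 0.1575.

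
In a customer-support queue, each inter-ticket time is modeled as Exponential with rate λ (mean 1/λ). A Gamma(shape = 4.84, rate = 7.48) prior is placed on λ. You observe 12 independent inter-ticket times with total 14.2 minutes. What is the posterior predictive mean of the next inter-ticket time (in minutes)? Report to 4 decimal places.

With a Gamma(shape α, rate β) prior on the exponential rate λ, the posterior after n observations with total T = Σxᵢ is Gamma(α+n, β+T).
Posterior: Gamma(4.84+12, 7.48+14.2) = Gamma(16.84, 21.68).
The predictive distribution for the next observation is Lomax; its mean is β/(α−1) = 21.68/15.84 = 1.3687.

1.3687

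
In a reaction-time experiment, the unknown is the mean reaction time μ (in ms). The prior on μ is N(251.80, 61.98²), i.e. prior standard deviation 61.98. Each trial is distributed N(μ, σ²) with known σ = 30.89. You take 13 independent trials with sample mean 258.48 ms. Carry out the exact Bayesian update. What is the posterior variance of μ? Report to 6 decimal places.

For Normal data with known variance σ², a Normal(μ₀, σ₀²) prior on μ is conjugate. Posterior precision = 1/σ₀² + n/σ²; posterior mean is the precision-weighted average of μ₀ and x̄.
σ₀² = 61.98² = 3841.5204, σ² = 30.89² = 954.1921; σ² + n·σ₀² = 954.1921 + 13·3841.5204 = 50893.9573.
Posterior precision = 1/σ₀² + n/σ² = 1/3841.5204 + 13/954.1921 = (σ² + n·σ₀²)/(σ₀²σ²) = 50893.9573/(3841.5204·954.1921); posterior variance σₙ² = σ₀²σ²/(σ² + n·σ₀²) = 3841.5204·954.1921/50893.9573 = 72.023254.

72.023254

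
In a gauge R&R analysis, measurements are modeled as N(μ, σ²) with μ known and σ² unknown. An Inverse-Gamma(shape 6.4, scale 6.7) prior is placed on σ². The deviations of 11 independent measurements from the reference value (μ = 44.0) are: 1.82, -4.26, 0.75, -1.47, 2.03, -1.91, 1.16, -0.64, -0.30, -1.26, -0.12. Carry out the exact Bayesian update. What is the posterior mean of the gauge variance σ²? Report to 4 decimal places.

With known mean μ and an Inverse-Gamma(α, β) prior on σ², the Normal likelihood is conjugate: posterior is Inv-Gamma(α + n/2, β + Σ(xᵢ−μ)²/2).
Σ(xᵢ−μ)² = (1.82)² + (-4.26)² + (0.75)² + (-1.47)² + (2.03)² + (-1.91)² + (1.16)² + (-0.64)² + (-0.30)² + (-1.26)² + (-0.12)² = 35.3996.
Posterior: Inv-Gamma(6.4 + 11/2, 6.7 + 35.3996/2) = Inv-Gamma(11.90, 24.39980).
E[σ²|data] = β/(α−1) = 24.39980/10.90 = 2.2385.

2.2385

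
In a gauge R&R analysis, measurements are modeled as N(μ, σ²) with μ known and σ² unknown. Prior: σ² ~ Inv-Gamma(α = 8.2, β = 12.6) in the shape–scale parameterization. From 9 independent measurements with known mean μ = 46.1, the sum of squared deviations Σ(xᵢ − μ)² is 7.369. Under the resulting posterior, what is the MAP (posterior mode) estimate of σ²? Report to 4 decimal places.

With known mean μ and an Inverse-Gamma(α, β) prior on σ², the Normal likelihood is conjugate: posterior is Inv-Gamma(α + n/2, β + Σ(xᵢ−μ)²/2).
Posterior: Inv-Gamma(8.2 + 9/2, 12.6 + 7.369/2) = Inv-Gamma(12.70, 16.2845).
Mode = β/(α+1) = 16.2845/13.70 = 1.1886.

1.1886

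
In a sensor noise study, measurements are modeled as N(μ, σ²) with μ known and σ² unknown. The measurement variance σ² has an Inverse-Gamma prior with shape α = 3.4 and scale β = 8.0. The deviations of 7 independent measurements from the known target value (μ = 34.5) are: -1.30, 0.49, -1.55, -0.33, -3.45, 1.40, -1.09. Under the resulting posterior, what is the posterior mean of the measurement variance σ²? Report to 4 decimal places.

3.0078

With known mean μ and an Inverse-Gamma(α, β) prior on σ², the Normal likelihood is conjugate: posterior is Inv-Gamma(α + n/2, β + Σ(xᵢ−μ)²/2).
Σ(xᵢ−μ)² = (-1.30)² + (0.49)² + (-1.55)² + (-0.33)² + (-3.45)² + (1.40)² + (-1.09)² = 19.4921.
Posterior: Inv-Gamma(3.4 + 7/2, 8.0 + 19.4921/2) = Inv-Gamma(6.90, 17.74605).
E[σ²|data] = β/(α−1) = 17.74605/5.90 = 3.0078.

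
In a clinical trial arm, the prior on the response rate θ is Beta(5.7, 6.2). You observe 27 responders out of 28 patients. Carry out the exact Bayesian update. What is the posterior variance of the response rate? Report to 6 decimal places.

The Beta prior is conjugate to a Binomial/Bernoulli likelihood; the update adds successes to α and failures to β.
Posterior: Beta(α+k, β+n−k) = Beta(5.7+27, 6.2+1) = Beta(32.7, 7.2).
Var = αβ/((α+β)²(α+β+1)) = 32.7·7.2/(39.9²·40.9) = 0.003616.

0.003616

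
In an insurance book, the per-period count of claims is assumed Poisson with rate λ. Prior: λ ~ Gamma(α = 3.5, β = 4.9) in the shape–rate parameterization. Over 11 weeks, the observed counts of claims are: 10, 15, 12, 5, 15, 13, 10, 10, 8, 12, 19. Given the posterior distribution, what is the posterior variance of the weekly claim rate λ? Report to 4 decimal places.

0.5241

With a Gamma(shape α, rate β) prior, the Poisson likelihood is conjugate: the posterior is Gamma(α + ΣXᵢ, β + n).
Sum of counts S = 129 over n = 11 weeks.
Posterior: Gamma(α+S, β+n) = Gamma(3.5+129, 4.9+11) = Gamma(132.5, 15.9).
Var = α/β² = 132.5/15.9² = 0.5241.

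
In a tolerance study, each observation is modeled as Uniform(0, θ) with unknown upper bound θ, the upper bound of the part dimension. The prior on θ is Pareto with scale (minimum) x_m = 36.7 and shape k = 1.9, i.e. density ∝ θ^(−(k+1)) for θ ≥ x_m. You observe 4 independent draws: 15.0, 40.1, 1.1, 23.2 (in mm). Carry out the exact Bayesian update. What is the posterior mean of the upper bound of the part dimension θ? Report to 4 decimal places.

48.2837

A Pareto(scale x_m, shape k) prior on the upper bound θ of Uniform(0, θ) is conjugate: posterior is Pareto(max(x_m, max xᵢ), k + n).
Sample maximum = 40.1; prior scale x_m = 36.7 → posterior scale = max = 40.1.
Posterior shape = 1.9 + 4 = 5.9.
E[θ|data] = k·x_m/(k−1) = 5.9·40.1/4.9 = 48.2837.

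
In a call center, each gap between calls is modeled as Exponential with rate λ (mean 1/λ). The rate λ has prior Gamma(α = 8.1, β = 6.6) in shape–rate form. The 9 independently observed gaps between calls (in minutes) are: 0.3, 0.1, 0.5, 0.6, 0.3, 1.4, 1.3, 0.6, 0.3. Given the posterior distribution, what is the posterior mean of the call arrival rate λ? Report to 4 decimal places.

1.4250

With a Gamma(shape α, rate β) prior on the exponential rate λ, the posterior after n observations with total T = Σxᵢ is Gamma(α+n, β+T).
Sum of observations T = 5.4 minutes; n = 9.
Posterior: Gamma(8.1+9, 6.6+5.4) = Gamma(17.1, 12.0).
Posterior mean of λ = α/β = 17.1/12.0 = 1.4250.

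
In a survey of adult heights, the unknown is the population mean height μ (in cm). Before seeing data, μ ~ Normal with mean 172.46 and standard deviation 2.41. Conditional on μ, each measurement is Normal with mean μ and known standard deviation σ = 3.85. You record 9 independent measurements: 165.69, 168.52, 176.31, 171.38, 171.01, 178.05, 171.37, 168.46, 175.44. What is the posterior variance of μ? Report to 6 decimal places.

1.283107

For Normal data with known variance σ², a Normal(μ₀, σ₀²) prior on μ is conjugate. Posterior precision = 1/σ₀² + n/σ²; posterior mean is the precision-weighted average of μ₀ and x̄.
σ₀² = 2.41² = 5.8081, σ² = 3.85² = 14.8225; σ² + n·σ₀² = 14.8225 + 9·5.8081 = 67.0954.
Posterior precision = 1/σ₀² + n/σ² = 1/5.8081 + 9/14.8225 = (σ² + n·σ₀²)/(σ₀²σ²) = 67.0954/(5.8081·14.8225); posterior variance σₙ² = σ₀²σ²/(σ² + n·σ₀²) = 5.8081·14.8225/67.0954 = 1.283107.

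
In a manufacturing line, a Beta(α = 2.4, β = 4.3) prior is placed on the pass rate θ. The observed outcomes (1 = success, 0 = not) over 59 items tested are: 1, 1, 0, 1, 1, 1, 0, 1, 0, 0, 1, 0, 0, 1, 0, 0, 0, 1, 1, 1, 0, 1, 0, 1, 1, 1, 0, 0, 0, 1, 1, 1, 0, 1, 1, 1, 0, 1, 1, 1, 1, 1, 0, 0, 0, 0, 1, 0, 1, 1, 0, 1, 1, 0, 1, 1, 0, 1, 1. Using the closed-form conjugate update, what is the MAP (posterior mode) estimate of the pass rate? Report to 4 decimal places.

The Beta prior is conjugate to a Binomial/Bernoulli likelihood; the update adds successes to α and failures to β.
Posterior: Beta(α+k, β+n−k) = Beta(2.4+35, 4.3+24) = Beta(37.4, 28.3).
Mode of Beta(a,b) for a,b>1 is (a−1)/(a+b−2) = 36.4/63.7 = 0.5714.

0.5714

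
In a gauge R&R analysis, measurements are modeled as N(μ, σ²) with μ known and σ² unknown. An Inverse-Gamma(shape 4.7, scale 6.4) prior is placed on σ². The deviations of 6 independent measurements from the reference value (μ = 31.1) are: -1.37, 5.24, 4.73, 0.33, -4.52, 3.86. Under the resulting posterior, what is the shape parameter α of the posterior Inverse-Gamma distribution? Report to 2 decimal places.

7.70

With known mean μ and an Inverse-Gamma(α, β) prior on σ², the Normal likelihood is conjugate: posterior is Inv-Gamma(α + n/2, β + Σ(xᵢ−μ)²/2).
Σ(xᵢ−μ)² = (-1.37)² + (5.24)² + (4.73)² + (0.33)² + (-4.52)² + (3.86)² = 87.1463.
Posterior: Inv-Gamma(4.7 + 6/2, 6.4 + 87.1463/2) = Inv-Gamma(7.70, 49.97315).
Posterior α = 7.70.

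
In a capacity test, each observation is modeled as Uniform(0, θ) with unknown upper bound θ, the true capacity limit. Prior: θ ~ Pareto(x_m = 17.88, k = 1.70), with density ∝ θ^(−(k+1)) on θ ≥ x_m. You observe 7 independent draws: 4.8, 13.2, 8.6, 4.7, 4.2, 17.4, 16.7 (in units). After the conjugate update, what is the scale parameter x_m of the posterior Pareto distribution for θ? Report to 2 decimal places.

17.88

A Pareto(scale x_m, shape k) prior on the upper bound θ of Uniform(0, θ) is conjugate: posterior is Pareto(max(x_m, max xᵢ), k + n).
Sample maximum = 17.4; prior scale x_m = 17.88 → posterior scale = max = 17.88.
Posterior shape = 1.70 + 7 = 8.70.
Posterior scale x_m = 17.88.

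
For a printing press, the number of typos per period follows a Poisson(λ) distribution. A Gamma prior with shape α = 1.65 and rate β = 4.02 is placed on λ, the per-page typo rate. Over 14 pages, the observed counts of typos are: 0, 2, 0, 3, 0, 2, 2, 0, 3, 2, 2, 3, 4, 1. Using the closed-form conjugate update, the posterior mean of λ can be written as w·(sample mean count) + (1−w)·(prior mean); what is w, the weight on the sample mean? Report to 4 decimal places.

0.7769

With a Gamma(shape α, rate β) prior, the Poisson likelihood is conjugate: the posterior is Gamma(α + ΣXᵢ, β + n).
Posterior mean = (α₀+S)/(β₀+n) = [n/(β₀+n)]·(S/n) + [β₀/(β₀+n)]·(α₀/β₀), so only n and β₀ enter the weight.
Weight on data w = n/(β₀+n) = 14/(4.02+14) = 14/18.02 = 0.7769.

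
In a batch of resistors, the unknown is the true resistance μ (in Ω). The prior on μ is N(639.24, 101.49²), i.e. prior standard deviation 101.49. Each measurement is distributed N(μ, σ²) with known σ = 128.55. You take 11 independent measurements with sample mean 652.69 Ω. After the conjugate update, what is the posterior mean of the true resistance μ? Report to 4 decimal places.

For Normal data with known variance σ², a Normal(μ₀, σ₀²) prior on μ is conjugate. Posterior precision = 1/σ₀² + n/σ²; posterior mean is the precision-weighted average of μ₀ and x̄.
n·x̄ = 11·652.69 = 7179.59.
σ₀² = 101.49² = 10300.2201, σ² = 128.55² = 16525.1025; σ² + n·σ₀² = 16525.1025 + 11·10300.2201 = 129827.5236.
Posterior mean = (μ₀/σ₀² + n·x̄/σ²)/(1/σ₀² + n/σ²) = (σ²·μ₀ + σ₀²·n·x̄)/(σ² + n·σ₀²) = (16525.1025·639.24 + 10300.2201·7179.59)/129827.5236 = 84514863.749859/129827.5236 = 650.9780.

650.9780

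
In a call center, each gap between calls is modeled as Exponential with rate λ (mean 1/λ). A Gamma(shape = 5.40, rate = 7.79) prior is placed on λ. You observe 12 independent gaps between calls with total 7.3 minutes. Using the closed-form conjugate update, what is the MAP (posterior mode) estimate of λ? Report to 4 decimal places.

With a Gamma(shape α, rate β) prior on the exponential rate λ, the posterior after n observations with total T = Σxᵢ is Gamma(α+n, β+T).
Posterior: Gamma(5.40+12, 7.79+7.3) = Gamma(17.40, 15.09).
Mode = (α−1)/β = 1.0868.

1.0868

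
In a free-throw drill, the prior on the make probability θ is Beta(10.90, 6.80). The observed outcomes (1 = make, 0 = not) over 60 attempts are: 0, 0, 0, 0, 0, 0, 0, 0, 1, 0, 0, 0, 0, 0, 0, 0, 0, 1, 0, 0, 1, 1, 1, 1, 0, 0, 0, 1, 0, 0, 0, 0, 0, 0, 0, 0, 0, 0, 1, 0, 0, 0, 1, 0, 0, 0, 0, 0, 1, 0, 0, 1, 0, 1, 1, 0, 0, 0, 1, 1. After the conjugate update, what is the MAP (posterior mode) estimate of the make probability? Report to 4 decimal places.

0.3289

The Beta prior is conjugate to a Binomial/Bernoulli likelihood; the update adds successes to α and failures to β.
Posterior: Beta(α+k, β+n−k) = Beta(10.90+15, 6.80+45) = Beta(25.90, 51.80).
Mode of Beta(a,b) for a,b>1 is (a−1)/(a+b−2) = 24.90/75.70 = 0.3289.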